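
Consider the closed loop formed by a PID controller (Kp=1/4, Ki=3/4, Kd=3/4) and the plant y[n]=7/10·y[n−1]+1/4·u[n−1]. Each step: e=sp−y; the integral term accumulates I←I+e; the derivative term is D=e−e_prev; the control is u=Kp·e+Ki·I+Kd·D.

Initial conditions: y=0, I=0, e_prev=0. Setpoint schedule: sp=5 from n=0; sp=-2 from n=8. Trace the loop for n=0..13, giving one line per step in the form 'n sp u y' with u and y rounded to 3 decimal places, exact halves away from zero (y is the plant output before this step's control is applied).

(exact arithmetic carried between steps; '≈' marks a value shown rounded to 6 d.p. or computed from one; I and e_prev carry over from the previous line; the table rounds u and y to 3 d.p., halves away from zero)
n=0: y=0, sp=5, e=sp−y=5; I=5, D=e−e_prev=5; u=1/4·5+3/4·5+3/4·5=8.75; next y=7/10·0+1/4·8.75=2.1875
n=1: y=2.1875, sp=5, e=sp−y=2.8125; I=7.8125, D=e−e_prev=-2.1875; u=1/4·2.8125+3/4·7.8125+3/4·(-2.1875)=4.921875; next y=7/10·2.1875+1/4·4.921875≈2.761719
n=2: y≈2.761719, sp=5, e=sp−y≈2.238281; I≈10.050781, D=e−e_prev≈-0.574219; u=1/4·2.238281+3/4·10.050781+3/4·(-0.574219)≈7.666992; next y=7/10·2.761719+1/4·7.666992≈3.849951
n=3: y≈3.849951, sp=5, e=sp−y≈1.150049; I≈11.200830, D=e−e_prev≈-1.088232; u=1/4·1.150049+3/4·11.200830+3/4·(-1.088232)≈7.871960; next y=7/10·3.849951+1/4·7.871960≈4.662956
n=4: y≈4.662956, sp=5, e=sp−y≈0.337044; I≈11.537874, D=e−e_prev≈-0.813005; u=1/4·0.337044+3/4·11.537874+3/4·(-0.813005)≈8.127913; next y=7/10·4.662956+1/4·8.127913≈5.296047
n=5: y≈5.296047, sp=5, e=sp−y≈-0.296047; I≈11.241827, D=e−e_prev≈-0.633091; u=1/4·(-0.296047)+3/4·11.241827+3/4·(-0.633091)≈7.882540; next y=7/10·5.296047+1/4·7.882540≈5.677868
n=6: y≈5.677868, sp=5, e=sp−y≈-0.677868; I≈10.563959, D=e−e_prev≈-0.381821; u=1/4·(-0.677868)+3/4·10.563959+3/4·(-0.381821)≈7.467136; next y=7/10·5.677868+1/4·7.467136≈5.841292
n=7: y≈5.841292, sp=5, e=sp−y≈-0.841292; I≈9.722667, D=e−e_prev≈-0.163424; u=1/4·(-0.841292)+3/4·9.722667+3/4·(-0.163424)≈6.959109; next y=7/10·5.841292+1/4·6.959109≈5.828682
n=8: y≈5.828682, sp=-2, e=sp−y≈-7.828682; I≈1.893985, D=e−e_prev≈-6.987390; u=1/4·(-7.828682)+3/4·1.893985+3/4·(-6.987390)≈-5.777224; next y=7/10·5.828682+1/4·(-5.777224)≈2.635771
n=9: y≈2.635771, sp=-2, e=sp−y≈-4.635771; I≈-2.741786, D=e−e_prev≈3.192910; u=1/4·(-4.635771)+3/4·(-2.741786)+3/4·3.192910≈-0.820599; next y=7/10·2.635771+1/4·(-0.820599)≈1.639890
n=10: y≈1.639890, sp=-2, e=sp−y≈-3.639890; I≈-6.381676, D=e−e_prev≈0.995881; u=1/4·(-3.639890)+3/4·(-6.381676)+3/4·0.995881≈-4.949318; next y=7/10·1.639890+1/4·(-4.949318)≈-0.089407
n=11: y≈-0.089407, sp=-2, e=sp−y≈-1.910593; I≈-8.292269, D=e−e_prev≈1.729297; u=1/4·(-1.910593)+3/4·(-8.292269)+3/4·1.729297≈-5.399878; next y=7/10·(-0.089407)+1/4·(-5.399878)≈-1.412554
n=12: y≈-1.412554, sp=-2, e=sp−y≈-0.587446; I≈-8.879715, D=e−e_prev≈1.323147; u=1/4·(-0.587446)+3/4·(-8.879715)+3/4·1.323147≈-5.814287; next y=7/10·(-1.412554)+1/4·(-5.814287)≈-2.442360
n=13: y≈-2.442360, sp=-2, e=sp−y≈0.442360; I≈-8.437355, D=e−e_prev≈1.029806; u=1/4·0.442360+3/4·(-8.437355)+3/4·1.029806≈-5.445072; next y=7/10·(-2.442360)+1/4·(-5.445072)≈-3.070920

0 5 8.750 0.000
1 5 4.922 2.188
2 5 7.667 2.762
3 5 7.872 3.850
4 5 8.128 4.663
5 5 7.883 5.296
6 5 7.467 5.678
7 5 6.959 5.841
8 -2 -5.777 5.829
9 -2 -0.821 2.636
10 -2 -4.949 1.640
11 -2 -5.400 -0.089
12 -2 -5.814 -1.413
13 -2 -5.445 -2.442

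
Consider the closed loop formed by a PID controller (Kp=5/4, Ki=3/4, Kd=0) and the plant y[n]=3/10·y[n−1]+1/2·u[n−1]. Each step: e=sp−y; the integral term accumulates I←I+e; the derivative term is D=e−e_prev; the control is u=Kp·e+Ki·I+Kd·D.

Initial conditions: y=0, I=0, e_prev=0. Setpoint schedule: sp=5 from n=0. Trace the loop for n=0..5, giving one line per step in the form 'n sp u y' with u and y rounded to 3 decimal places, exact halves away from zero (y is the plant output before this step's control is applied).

(exact arithmetic carried between steps; '≈' marks a value shown rounded to 6 d.p. or computed from one; I and e_prev carry over from the previous line; the table rounds u and y to 3 d.p., halves away from zero)
n=0: y=0, sp=5, e=sp−y=5; I=5, D=e−e_prev=5; u=5/4·5+3/4·5+0·5=10; next y=3/10·0+1/2·10=5
n=1: y=5, sp=5, e=sp−y=0; I=5, D=e−e_prev=-5; u=5/4·0+3/4·5+0·(-5)=3.75; next y=3/10·5+1/2·3.75=3.375
n=2: y=3.375, sp=5, e=sp−y=1.625; I=6.625, D=e−e_prev=1.625; u=5/4·1.625+3/4·6.625+0·1.625=7; next y=3/10·3.375+1/2·7=4.5125
n=3: y=4.5125, sp=5, e=sp−y=0.4875; I=7.1125, D=e−e_prev=-1.1375; u=5/4·0.4875+3/4·7.1125+0·(-1.1375)=5.94375; next y=3/10·4.5125+1/2·5.94375=4.325625
n=4: y=4.325625, sp=5, e=sp−y=0.674375; I=7.786875, D=e−e_prev=0.186875; u=5/4·0.674375+3/4·7.786875+0·0.186875=6.683125; next y=3/10·4.325625+1/2·6.683125=4.63925
n=5: y=4.63925, sp=5, e=sp−y=0.36075; I=8.147625, D=e−e_prev=-0.313625; u=5/4·0.36075+3/4·8.147625+0·(-0.313625)≈6.561656; next y=3/10·4.63925+1/2·6.561656≈4.672603

0 5 10.000 0.000
1 5 3.750 5.000
2 5 7.000 3.375
3 5 5.944 4.513
4 5 6.683 4.326
5 5 6.562 4.639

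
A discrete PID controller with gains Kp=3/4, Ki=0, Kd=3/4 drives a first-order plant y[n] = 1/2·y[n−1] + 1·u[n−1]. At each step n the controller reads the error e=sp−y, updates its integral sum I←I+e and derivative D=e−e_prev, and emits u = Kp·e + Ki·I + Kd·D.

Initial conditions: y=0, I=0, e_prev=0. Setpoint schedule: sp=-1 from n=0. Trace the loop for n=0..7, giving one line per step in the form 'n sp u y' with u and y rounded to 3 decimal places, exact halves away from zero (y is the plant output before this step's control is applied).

0 -1 -1.500 0.000
1 -1 1.500 -1.500
2 -1 -3.000 0.750
3 -1 3.750 -2.625
4 -1 -6.375 2.438
5 -1 8.813 -5.156
6 -1 -13.969 6.234
7 -1 20.203 -10.852

(exact arithmetic carried between steps; '≈' marks a value shown rounded to 6 d.p. or computed from one; I and e_prev carry over from the previous line; the table rounds u and y to 3 d.p., halves away from zero)
n=0: y=0, sp=-1, e=sp−y=-1; I=-1, D=e−e_prev=-1; u=3/4·(-1)+0·(-1)+3/4·(-1)=-1.5; next y=1/2·0+1·(-1.5)=-1.5
n=1: y=-1.5, sp=-1, e=sp−y=0.5; I=-0.5, D=e−e_prev=1.5; u=3/4·0.5+0·(-0.5)+3/4·1.5=1.5; next y=1/2·(-1.5)+1·1.5=0.75
n=2: y=0.75, sp=-1, e=sp−y=-1.75; I=-2.25, D=e−e_prev=-2.25; u=3/4·(-1.75)+0·(-2.25)+3/4·(-2.25)=-3; next y=1/2·0.75+1·(-3)=-2.625
n=3: y=-2.625, sp=-1, e=sp−y=1.625; I=-0.625, D=e−e_prev=3.375; u=3/4·1.625+0·(-0.625)+3/4·3.375=3.75; next y=1/2·(-2.625)+1·3.75=2.4375
n=4: y=2.4375, sp=-1, e=sp−y=-3.4375; I=-4.0625, D=e−e_prev=-5.0625; u=3/4·(-3.4375)+0·(-4.0625)+3/4·(-5.0625)=-6.375; next y=1/2·2.4375+1·(-6.375)=-5.15625
n=5: y=-5.15625, sp=-1, e=sp−y=4.15625; I=0.09375, D=e−e_prev=7.59375; u=3/4·4.15625+0·0.09375+3/4·7.59375=8.8125; next y=1/2·(-5.15625)+1·8.8125=6.234375
n=6: y=6.234375, sp=-1, e=sp−y=-7.234375; I=-7.140625, D=e−e_prev=-11.390625; u=3/4·(-7.234375)+0·(-7.140625)+3/4·(-11.390625)=-13.96875; next y=1/2·6.234375+1·(-13.96875)≈-10.851563
n=7: y≈-10.851563, sp=-1, e=sp−y≈9.851563; I≈2.710938, D=e−e_prev≈17.085938; u=3/4·9.851563+0·2.710938+3/4·17.085938≈20.203125; next y=1/2·(-10.851563)+1·20.203125≈14.777344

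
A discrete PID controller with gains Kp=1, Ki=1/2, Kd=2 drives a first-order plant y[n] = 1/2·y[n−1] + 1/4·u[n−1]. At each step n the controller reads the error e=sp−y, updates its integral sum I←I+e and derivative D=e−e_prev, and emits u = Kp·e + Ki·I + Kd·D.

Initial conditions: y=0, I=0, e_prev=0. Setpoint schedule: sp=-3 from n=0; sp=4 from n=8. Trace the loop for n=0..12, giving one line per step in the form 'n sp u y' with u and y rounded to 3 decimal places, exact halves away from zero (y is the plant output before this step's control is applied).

(exact arithmetic carried between steps; '≈' marks a value shown rounded to 6 d.p. or computed from one; I and e_prev carry over from the previous line; the table rounds u and y to 3 d.p., halves away from zero)
n=0: y=0, sp=-3, e=sp−y=-3; I=-3, D=e−e_prev=-3; u=1·(-3)+1/2·(-3)+2·(-3)=-10.5; next y=1/2·0+1/4·(-10.5)=-2.625
n=1: y=-2.625, sp=-3, e=sp−y=-0.375; I=-3.375, D=e−e_prev=2.625; u=1·(-0.375)+1/2·(-3.375)+2·2.625=3.1875; next y=1/2·(-2.625)+1/4·3.1875=-0.515625
n=2: y=-0.515625, sp=-3, e=sp−y=-2.484375; I=-5.859375, D=e−e_prev=-2.109375; u=1·(-2.484375)+1/2·(-5.859375)+2·(-2.109375)≈-9.632813; next y=1/2·(-0.515625)+1/4·(-9.632813)≈-2.666016
n=3: y≈-2.666016, sp=-3, e=sp−y≈-0.333984; I≈-6.193359, D=e−e_prev≈2.150391; u=1·(-0.333984)+1/2·(-6.193359)+2·2.150391≈0.870117; next y=1/2·(-2.666016)+1/4·0.870117≈-1.115479
n=4: y≈-1.115479, sp=-3, e=sp−y≈-1.884521; I≈-8.077881, D=e−e_prev≈-1.550537; u=1·(-1.884521)+1/2·(-8.077881)+2·(-1.550537)≈-9.024536; next y=1/2·(-1.115479)+1/4·(-9.024536)≈-2.813873
n=5: y≈-2.813873, sp=-3, e=sp−y≈-0.186127; I≈-8.264008, D=e−e_prev≈1.698395; u=1·(-0.186127)+1/2·(-8.264008)+2·1.698395≈-0.921341; next y=1/2·(-2.813873)+1/4·(-0.921341)≈-1.637272
n=6: y≈-1.637272, sp=-3, e=sp−y≈-1.362728; I≈-9.626736, D=e−e_prev≈-1.176601; u=1·(-1.362728)+1/2·(-9.626736)+2·(-1.176601)≈-8.529299; next y=1/2·(-1.637272)+1/4·(-8.529299)≈-2.950961
n=7: y≈-2.950961, sp=-3, e=sp−y≈-0.049039; I≈-9.675775, D=e−e_prev≈1.313689; u=1·(-0.049039)+1/2·(-9.675775)+2·1.313689≈-2.259549; next y=1/2·(-2.950961)+1/4·(-2.259549)≈-2.040368
n=8: y≈-2.040368, sp=4, e=sp−y≈6.040368; I≈-3.635407, D=e−e_prev≈6.089407; u=1·6.040368+1/2·(-3.635407)+2·6.089407≈16.401478; next y=1/2·(-2.040368)+1/4·16.401478≈3.080186
n=9: y≈3.080186, sp=4, e=sp−y≈0.919814; I≈-2.715593, D=e−e_prev≈-5.120553; u=1·0.919814+1/2·(-2.715593)+2·(-5.120553)≈-10.679089; next y=1/2·3.080186+1/4·(-10.679089)≈-1.129679
n=10: y≈-1.129679, sp=4, e=sp−y≈5.129679; I≈2.414086, D=e−e_prev≈4.209865; u=1·5.129679+1/2·2.414086+2·4.209865≈14.756453; next y=1/2·(-1.129679)+1/4·14.756453≈3.124273
n=11: y≈3.124273, sp=4, e=sp−y≈0.875727; I≈3.289813, D=e−e_prev≈-4.253953; u=1·0.875727+1/2·3.289813+2·(-4.253953)≈-5.987273; next y=1/2·3.124273+1/4·(-5.987273)≈0.065319
n=12: y≈0.065319, sp=4, e=sp−y≈3.934681; I≈7.224494, D=e−e_prev≈3.058955; u=1·3.934681+1/2·7.224494+2·3.058955≈13.664838; next y=1/2·0.065319+1/4·13.664838≈3.448869

0 -3 -10.500 0.000
1 -3 3.188 -2.625
2 -3 -9.633 -0.516
3 -3 0.870 -2.666
4 -3 -9.025 -1.115
5 -3 -0.921 -2.814
6 -3 -8.529 -1.637
7 -3 -2.260 -2.951
8 4 16.401 -2.040
9 4 -10.679 3.080
10 4 14.756 -1.130
11 4 -5.987 3.124
12 4 13.665 0.065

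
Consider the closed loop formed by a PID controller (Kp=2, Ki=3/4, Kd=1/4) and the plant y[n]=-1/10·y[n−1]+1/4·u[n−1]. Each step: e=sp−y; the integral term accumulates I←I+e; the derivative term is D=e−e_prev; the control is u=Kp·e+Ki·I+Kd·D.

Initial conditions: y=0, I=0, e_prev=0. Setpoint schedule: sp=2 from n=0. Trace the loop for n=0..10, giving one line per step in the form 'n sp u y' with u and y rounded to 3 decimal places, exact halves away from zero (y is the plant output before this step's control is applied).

0 2 6.000 0.000
1 2 2.500 1.500
2 2 6.325 0.475
3 2 4.036 1.534
4 2 6.685 0.856
5 2 5.184 1.586
6 2 7.022 1.137
7 2 6.044 1.642
8 2 7.323 1.347
9 2 6.691 1.696
10 2 7.585 1.503

(exact arithmetic carried between steps; '≈' marks a value shown rounded to 6 d.p. or computed from one; I and e_prev carry over from the previous line; the table rounds u and y to 3 d.p., halves away from zero)
n=0: y=0, sp=2, e=sp−y=2; I=2, D=e−e_prev=2; u=2·2+3/4·2+1/4·2=6; next y=-1/10·0+1/4·6=1.5
n=1: y=1.5, sp=2, e=sp−y=0.5; I=2.5, D=e−e_prev=-1.5; u=2·0.5+3/4·2.5+1/4·(-1.5)=2.5; next y=-1/10·1.5+1/4·2.5=0.475
n=2: y=0.475, sp=2, e=sp−y=1.525; I=4.025, D=e−e_prev=1.025; u=2·1.525+3/4·4.025+1/4·1.025=6.325; next y=-1/10·0.475+1/4·6.325=1.53375
n=3: y=1.53375, sp=2, e=sp−y=0.46625; I=4.49125, D=e−e_prev=-1.05875; u=2·0.46625+3/4·4.49125+1/4·(-1.05875)=4.03625; next y=-1/10·1.53375+1/4·4.03625≈0.855688
n=4: y≈0.855688, sp=2, e=sp−y≈1.144313; I≈5.635563, D=e−e_prev≈0.678063; u=2·1.144313+3/4·5.635563+1/4·0.678063≈6.684813; next y=-1/10·0.855688+1/4·6.684813≈1.585634
n=5: y≈1.585634, sp=2, e=sp−y≈0.414366; I≈6.049928, D=e−e_prev≈-0.729947; u=2·0.414366+3/4·6.049928+1/4·(-0.729947)≈5.183691; next y=-1/10·1.585634+1/4·5.183691≈1.137359
n=6: y≈1.137359, sp=2, e=sp−y≈0.862641; I≈6.912569, D=e−e_prev≈0.448275; u=2·0.862641+3/4·6.912569+1/4·0.448275≈7.021777; next y=-1/10·1.137359+1/4·7.021777≈1.641708
n=7: y≈1.641708, sp=2, e=sp−y≈0.358292; I≈7.270861, D=e−e_prev≈-0.504349; u=2·0.358292+3/4·7.270861+1/4·(-0.504349)≈6.043641; next y=-1/10·1.641708+1/4·6.043641≈1.346740
n=8: y≈1.346740, sp=2, e=sp−y≈0.653260; I≈7.924121, D=e−e_prev≈0.294969; u=2·0.653260+3/4·7.924121+1/4·0.294969≈7.323354; next y=-1/10·1.346740+1/4·7.323354≈1.696165
n=9: y≈1.696165, sp=2, e=sp−y≈0.303835; I≈8.227957, D=e−e_prev≈-0.349425; u=2·0.303835+3/4·8.227957+1/4·(-0.349425)≈6.691282; next y=-1/10·1.696165+1/4·6.691282≈1.503204
n=10: y≈1.503204, sp=2, e=sp−y≈0.496796; I≈8.724752, D=e−e_prev≈0.192960; u=2·0.496796+3/4·8.724752+1/4·0.192960≈7.585396; next y=-1/10·1.503204+1/4·7.585396≈1.746029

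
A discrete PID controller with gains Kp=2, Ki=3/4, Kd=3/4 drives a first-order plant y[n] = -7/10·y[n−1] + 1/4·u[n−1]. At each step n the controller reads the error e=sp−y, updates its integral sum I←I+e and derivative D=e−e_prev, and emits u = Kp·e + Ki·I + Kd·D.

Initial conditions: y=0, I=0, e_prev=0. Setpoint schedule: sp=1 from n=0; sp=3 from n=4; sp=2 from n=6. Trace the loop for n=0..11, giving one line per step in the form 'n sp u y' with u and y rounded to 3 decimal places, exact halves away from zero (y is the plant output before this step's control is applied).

(exact arithmetic carried between steps; '≈' marks a value shown rounded to 6 d.p. or computed from one; I and e_prev carry over from the previous line; the table rounds u and y to 3 d.p., halves away from zero)
n=0: y=0, sp=1, e=sp−y=1; I=1, D=e−e_prev=1; u=2·1+3/4·1+3/4·1=3.5; next y=-7/10·0+1/4·3.5=0.875
n=1: y=0.875, sp=1, e=sp−y=0.125; I=1.125, D=e−e_prev=-0.875; u=2·0.125+3/4·1.125+3/4·(-0.875)=0.4375; next y=-7/10·0.875+1/4·0.4375=-0.503125
n=2: y=-0.503125, sp=1, e=sp−y=1.503125; I=2.628125, D=e−e_prev=1.378125; u=2·1.503125+3/4·2.628125+3/4·1.378125≈6.010938; next y=-7/10·(-0.503125)+1/4·6.010938≈1.854922
n=3: y≈1.854922, sp=1, e=sp−y≈-0.854922; I≈1.773203, D=e−e_prev≈-2.358047; u=2·(-0.854922)+3/4·1.773203+3/4·(-2.358047)≈-2.148477; next y=-7/10·1.854922+1/4·(-2.148477)≈-1.835564
n=4: y≈-1.835564, sp=3, e=sp−y≈4.835564; I≈6.608768, D=e−e_prev≈5.690486; u=2·4.835564+3/4·6.608768+3/4·5.690486≈18.895569; next y=-7/10·(-1.835564)+1/4·18.895569≈6.008787
n=5: y≈6.008787, sp=3, e=sp−y≈-3.008787; I≈3.599980, D=e−e_prev≈-7.844352; u=2·(-3.008787)+3/4·3.599980+3/4·(-7.844352)≈-9.200854; next y=-7/10·6.008787+1/4·(-9.200854)≈-6.506365
n=6: y≈-6.506365, sp=2, e=sp−y≈8.506365; I≈12.106345, D=e−e_prev≈11.515152; u=2·8.506365+3/4·12.106345+3/4·11.515152≈34.728852; next y=-7/10·(-6.506365)+1/4·34.728852≈13.236668
n=7: y≈13.236668, sp=2, e=sp−y≈-11.236668; I≈0.869677, D=e−e_prev≈-19.743033; u=2·(-11.236668)+3/4·0.869677+3/4·(-19.743033)≈-36.628354; next y=-7/10·13.236668+1/4·(-36.628354)≈-18.422756
n=8: y≈-18.422756, sp=2, e=sp−y≈20.422756; I≈21.292433, D=e−e_prev≈31.659424; u=2·20.422756+3/4·21.292433+3/4·31.659424≈80.559405; next y=-7/10·(-18.422756)+1/4·80.559405≈33.035781
n=9: y≈33.035781, sp=2, e=sp−y≈-31.035781; I≈-9.743348, D=e−e_prev≈-51.458537; u=2·(-31.035781)+3/4·(-9.743348)+3/4·(-51.458537)≈-107.972975; next y=-7/10·33.035781+1/4·(-107.972975)≈-50.118290
n=10: y≈-50.118290, sp=2, e=sp−y≈52.118290; I≈42.374942, D=e−e_prev≈83.154071; u=2·52.118290+3/4·42.374942+3/4·83.154071≈198.383340; next y=-7/10·(-50.118290)+1/4·198.383340≈84.678638
n=11: y≈84.678638, sp=2, e=sp−y≈-82.678638; I≈-40.303696, D=e−e_prev≈-134.796928; u=2·(-82.678638)+3/4·(-40.303696)+3/4·(-134.796928)≈-296.682745; next y=-7/10·84.678638+1/4·(-296.682745)≈-133.445733

0 1 3.500 0.000
1 1 0.438 0.875
2 1 6.011 -0.503
3 1 -2.148 1.855
4 3 18.896 -1.836
5 3 -9.201 6.009
6 2 34.729 -6.506
7 2 -36.628 13.237
8 2 80.559 -18.423
9 2 -107.973 33.036
10 2 198.383 -50.118
11 2 -296.683 84.679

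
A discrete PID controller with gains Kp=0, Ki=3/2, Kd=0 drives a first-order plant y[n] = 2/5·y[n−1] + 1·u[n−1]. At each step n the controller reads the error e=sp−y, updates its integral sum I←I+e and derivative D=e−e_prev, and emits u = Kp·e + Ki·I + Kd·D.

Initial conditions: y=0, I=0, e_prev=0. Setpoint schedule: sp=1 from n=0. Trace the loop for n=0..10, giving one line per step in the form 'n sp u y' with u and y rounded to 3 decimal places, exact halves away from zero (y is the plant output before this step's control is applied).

0 1 1.500 0.000
1 1 0.750 1.500
2 1 0.225 1.350
3 1 0.578 0.765
4 1 0.752 0.884
5 1 0.594 1.106
6 1 0.540 1.036
7 1 0.609 0.954
8 1 0.623 0.990
9 1 0.594 1.019
10 1 0.591 1.002

(exact arithmetic carried between steps; '≈' marks a value shown rounded to 6 d.p. or computed from one; I and e_prev carry over from the previous line; the table rounds u and y to 3 d.p., halves away from zero)
n=0: y=0, sp=1, e=sp−y=1; I=1, D=e−e_prev=1; u=0·1+3/2·1+0·1=1.5; next y=2/5·0+1·1.5=1.5
n=1: y=1.5, sp=1, e=sp−y=-0.5; I=0.5, D=e−e_prev=-1.5; u=0·(-0.5)+3/2·0.5+0·(-1.5)=0.75; next y=2/5·1.5+1·0.75=1.35
n=2: y=1.35, sp=1, e=sp−y=-0.35; I=0.15, D=e−e_prev=0.15; u=0·(-0.35)+3/2·0.15+0·0.15=0.225; next y=2/5·1.35+1·0.225=0.765
n=3: y=0.765, sp=1, e=sp−y=0.235; I=0.385, D=e−e_prev=0.585; u=0·0.235+3/2·0.385+0·0.585=0.5775; next y=2/5·0.765+1·0.5775=0.8835
n=4: y=0.8835, sp=1, e=sp−y=0.1165; I=0.5015, D=e−e_prev=-0.1185; u=0·0.1165+3/2·0.5015+0·(-0.1185)=0.75225; next y=2/5·0.8835+1·0.75225=1.10565
n=5: y=1.10565, sp=1, e=sp−y=-0.10565; I=0.39585, D=e−e_prev=-0.22215; u=0·(-0.10565)+3/2·0.39585+0·(-0.22215)=0.593775; next y=2/5·1.10565+1·0.593775=1.036035
n=6: y=1.036035, sp=1, e=sp−y=-0.036035; I=0.359815, D=e−e_prev=0.069615; u=0·(-0.036035)+3/2·0.359815+0·0.069615≈0.539723; next y=2/5·1.036035+1·0.539723≈0.954137
n=7: y≈0.954137, sp=1, e=sp−y≈0.045864; I≈0.405679, D=e−e_prev≈0.081899; u=0·0.045864+3/2·0.405679+0·0.081899≈0.608518; next y=2/5·0.954137+1·0.608518≈0.990172
n=8: y≈0.990172, sp=1, e=sp−y≈0.009828; I≈0.415506, D=e−e_prev≈-0.036036; u=0·0.009828+3/2·0.415506+0·(-0.036036)≈0.623259; next y=2/5·0.990172+1·0.623259≈1.019328
n=9: y≈1.019328, sp=1, e=sp−y≈-0.019328; I≈0.396178, D=e−e_prev≈-0.029156; u=0·(-0.019328)+3/2·0.396178+0·(-0.029156)≈0.594267; next y=2/5·1.019328+1·0.594267≈1.001998
n=10: y≈1.001998, sp=1, e=sp−y≈-0.001998; I≈0.394180, D=e−e_prev≈0.017330; u=0·(-0.001998)+3/2·0.394180+0·0.017330≈0.591270; next y=2/5·1.001998+1·0.591270≈0.992069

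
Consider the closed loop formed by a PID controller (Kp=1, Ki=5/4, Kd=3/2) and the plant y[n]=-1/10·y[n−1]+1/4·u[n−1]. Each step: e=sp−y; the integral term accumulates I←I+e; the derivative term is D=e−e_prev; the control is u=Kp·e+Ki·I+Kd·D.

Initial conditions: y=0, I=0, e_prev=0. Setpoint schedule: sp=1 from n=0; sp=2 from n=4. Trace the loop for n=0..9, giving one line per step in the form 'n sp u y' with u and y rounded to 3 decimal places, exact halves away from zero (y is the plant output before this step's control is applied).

(exact arithmetic carried between steps; '≈' marks a value shown rounded to 6 d.p. or computed from one; I and e_prev carry over from the previous line; the table rounds u and y to 3 d.p., halves away from zero)
n=0: y=0, sp=1, e=sp−y=1; I=1, D=e−e_prev=1; u=1·1+5/4·1+3/2·1=3.75; next y=-1/10·0+1/4·3.75=0.9375
n=1: y=0.9375, sp=1, e=sp−y=0.0625; I=1.0625, D=e−e_prev=-0.9375; u=1·0.0625+5/4·1.0625+3/2·(-0.9375)=-0.015625; next y=-1/10·0.9375+1/4·(-0.015625)≈-0.097656
n=2: y≈-0.097656, sp=1, e=sp−y≈1.097656; I≈2.160156, D=e−e_prev≈1.035156; u=1·1.097656+5/4·2.160156+3/2·1.035156≈5.350586; next y=-1/10·(-0.097656)+1/4·5.350586≈1.347412
n=3: y≈1.347412, sp=1, e=sp−y≈-0.347412; I≈1.812744, D=e−e_prev≈-1.445068; u=1·(-0.347412)+5/4·1.812744+3/2·(-1.445068)≈-0.249084; next y=-1/10·1.347412+1/4·(-0.249084)≈-0.197012
n=4: y≈-0.197012, sp=2, e=sp−y≈2.197012; I≈4.009756, D=e−e_prev≈2.544424; u=1·2.197012+5/4·4.009756+3/2·2.544424≈11.025845; next y=-1/10·(-0.197012)+1/4·11.025845≈2.776162
n=5: y≈2.776162, sp=2, e=sp−y≈-0.776162; I≈3.233594, D=e−e_prev≈-2.973175; u=1·(-0.776162)+5/4·3.233594+3/2·(-2.973175)≈-1.193932; next y=-1/10·2.776162+1/4·(-1.193932)≈-0.576099
n=6: y≈-0.576099, sp=2, e=sp−y≈2.576099; I≈5.809693, D=e−e_prev≈3.352262; u=1·2.576099+5/4·5.809693+3/2·3.352262≈14.866608; next y=-1/10·(-0.576099)+1/4·14.866608≈3.774262
n=7: y≈3.774262, sp=2, e=sp−y≈-1.774262; I≈4.035431, D=e−e_prev≈-4.350361; u=1·(-1.774262)+5/4·4.035431+3/2·(-4.350361)≈-3.255515; next y=-1/10·3.774262+1/4·(-3.255515)≈-1.191305
n=8: y≈-1.191305, sp=2, e=sp−y≈3.191305; I≈7.226736, D=e−e_prev≈4.965567; u=1·3.191305+5/4·7.226736+3/2·4.965567≈19.673075; next y=-1/10·(-1.191305)+1/4·19.673075≈5.037399
n=9: y≈5.037399, sp=2, e=sp−y≈-3.037399; I≈4.189337, D=e−e_prev≈-6.228704; u=1·(-3.037399)+5/4·4.189337+3/2·(-6.228704)≈-7.143784; next y=-1/10·5.037399+1/4·(-7.143784)≈-2.289686

0 1 3.750 0.000
1 1 -0.016 0.938
2 1 5.351 -0.098
3 1 -0.249 1.347
4 2 11.026 -0.197
5 2 -1.194 2.776
6 2 14.867 -0.576
7 2 -3.256 3.774
8 2 19.673 -1.191
9 2 -7.144 5.037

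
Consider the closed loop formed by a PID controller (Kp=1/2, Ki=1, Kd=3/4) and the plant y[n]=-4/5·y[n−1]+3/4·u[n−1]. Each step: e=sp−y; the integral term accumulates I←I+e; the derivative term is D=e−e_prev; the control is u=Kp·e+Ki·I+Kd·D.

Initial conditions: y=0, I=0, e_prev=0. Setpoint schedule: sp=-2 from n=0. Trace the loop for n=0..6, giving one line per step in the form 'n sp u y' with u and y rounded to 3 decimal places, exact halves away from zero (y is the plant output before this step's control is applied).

0 -2 -4.500 0.000
1 -2 2.594 -3.375
2 -2 -16.608 4.645
3 -2 29.602 -16.172
4 -2 -87.290 35.139
5 -2 203.670 -93.579
6 -2 -523.977 227.616

(exact arithmetic carried between steps; '≈' marks a value shown rounded to 6 d.p. or computed from one; I and e_prev carry over from the previous line; the table rounds u and y to 3 d.p., halves away from zero)
n=0: y=0, sp=-2, e=sp−y=-2; I=-2, D=e−e_prev=-2; u=1/2·(-2)+1·(-2)+3/4·(-2)=-4.5; next y=-4/5·0+3/4·(-4.5)=-3.375
n=1: y=-3.375, sp=-2, e=sp−y=1.375; I=-0.625, D=e−e_prev=3.375; u=1/2·1.375+1·(-0.625)+3/4·3.375=2.59375; next y=-4/5·(-3.375)+3/4·2.59375≈4.645313
n=2: y≈4.645313, sp=-2, e=sp−y≈-6.645313; I≈-7.270313, D=e−e_prev≈-8.020313; u=1/2·(-6.645313)+1·(-7.270313)+3/4·(-8.020313)≈-16.608203; next y=-4/5·4.645313+3/4·(-16.608203)≈-16.172402
n=3: y≈-16.172402, sp=-2, e=sp−y≈14.172402; I≈6.902090, D=e−e_prev≈20.817715; u=1/2·14.172402+1·6.902090+3/4·20.817715≈29.601577; next y=-4/5·(-16.172402)+3/4·29.601577≈35.139105
n=4: y≈35.139105, sp=-2, e=sp−y≈-37.139105; I≈-30.237015, D=e−e_prev≈-51.311507; u=1/2·(-37.139105)+1·(-30.237015)+3/4·(-51.311507)≈-87.290198; next y=-4/5·35.139105+3/4·(-87.290198)≈-93.578932
n=5: y≈-93.578932, sp=-2, e=sp−y≈91.578932; I≈61.341917, D=e−e_prev≈128.718037; u=1/2·91.578932+1·61.341917+3/4·128.718037≈203.669911; next y=-4/5·(-93.578932)+3/4·203.669911≈227.615579
n=6: y≈227.615579, sp=-2, e=sp−y≈-229.615579; I≈-168.273661, D=e−e_prev≈-321.194510; u=1/2·(-229.615579)+1·(-168.273661)+3/4·(-321.194510)≈-523.977334; next y=-4/5·227.615579+3/4·(-523.977334)≈-575.075463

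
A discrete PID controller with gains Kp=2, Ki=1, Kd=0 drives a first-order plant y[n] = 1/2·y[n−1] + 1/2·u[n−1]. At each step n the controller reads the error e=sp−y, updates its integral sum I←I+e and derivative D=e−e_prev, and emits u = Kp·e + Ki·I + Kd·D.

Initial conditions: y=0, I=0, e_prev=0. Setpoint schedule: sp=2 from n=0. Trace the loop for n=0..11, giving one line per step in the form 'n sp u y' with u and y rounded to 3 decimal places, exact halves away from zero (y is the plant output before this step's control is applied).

0 2 6.000 0.000
1 2 -1.000 3.000
2 2 4.000 1.000
3 2 0.500 2.500
4 2 3.000 1.500
5 2 1.250 2.250
6 2 2.500 1.750
7 2 1.625 2.125
8 2 2.250 1.875
9 2 1.813 2.063
10 2 2.125 1.938
11 2 1.906 2.031

(exact arithmetic carried between steps; '≈' marks a value shown rounded to 6 d.p. or computed from one; I and e_prev carry over from the previous line; the table rounds u and y to 3 d.p., halves away from zero)
n=0: y=0, sp=2, e=sp−y=2; I=2, D=e−e_prev=2; u=2·2+1·2+0·2=6; next y=1/2·0+1/2·6=3
n=1: y=3, sp=2, e=sp−y=-1; I=1, D=e−e_prev=-3; u=2·(-1)+1·1+0·(-3)=-1; next y=1/2·3+1/2·(-1)=1
n=2: y=1, sp=2, e=sp−y=1; I=2, D=e−e_prev=2; u=2·1+1·2+0·2=4; next y=1/2·1+1/2·4=2.5
n=3: y=2.5, sp=2, e=sp−y=-0.5; I=1.5, D=e−e_prev=-1.5; u=2·(-0.5)+1·1.5+0·(-1.5)=0.5; next y=1/2·2.5+1/2·0.5=1.5
n=4: y=1.5, sp=2, e=sp−y=0.5; I=2, D=e−e_prev=1; u=2·0.5+1·2+0·1=3; next y=1/2·1.5+1/2·3=2.25
n=5: y=2.25, sp=2, e=sp−y=-0.25; I=1.75, D=e−e_prev=-0.75; u=2·(-0.25)+1·1.75+0·(-0.75)=1.25; next y=1/2·2.25+1/2·1.25=1.75
n=6: y=1.75, sp=2, e=sp−y=0.25; I=2, D=e−e_prev=0.5; u=2·0.25+1·2+0·0.5=2.5; next y=1/2·1.75+1/2·2.5=2.125
n=7: y=2.125, sp=2, e=sp−y=-0.125; I=1.875, D=e−e_prev=-0.375; u=2·(-0.125)+1·1.875+0·(-0.375)=1.625; next y=1/2·2.125+1/2·1.625=1.875
n=8: y=1.875, sp=2, e=sp−y=0.125; I=2, D=e−e_prev=0.25; u=2·0.125+1·2+0·0.25=2.25; next y=1/2·1.875+1/2·2.25=2.0625
n=9: y=2.0625, sp=2, e=sp−y=-0.0625; I=1.9375, D=e−e_prev=-0.1875; u=2·(-0.0625)+1·1.9375+0·(-0.1875)=1.8125; next y=1/2·2.0625+1/2·1.8125=1.9375
n=10: y=1.9375, sp=2, e=sp−y=0.0625; I=2, D=e−e_prev=0.125; u=2·0.0625+1·2+0·0.125=2.125; next y=1/2·1.9375+1/2·2.125=2.03125
n=11: y=2.03125, sp=2, e=sp−y=-0.03125; I=1.96875, D=e−e_prev=-0.09375; u=2·(-0.03125)+1·1.96875+0·(-0.09375)=1.90625; next y=1/2·2.03125+1/2·1.90625=1.96875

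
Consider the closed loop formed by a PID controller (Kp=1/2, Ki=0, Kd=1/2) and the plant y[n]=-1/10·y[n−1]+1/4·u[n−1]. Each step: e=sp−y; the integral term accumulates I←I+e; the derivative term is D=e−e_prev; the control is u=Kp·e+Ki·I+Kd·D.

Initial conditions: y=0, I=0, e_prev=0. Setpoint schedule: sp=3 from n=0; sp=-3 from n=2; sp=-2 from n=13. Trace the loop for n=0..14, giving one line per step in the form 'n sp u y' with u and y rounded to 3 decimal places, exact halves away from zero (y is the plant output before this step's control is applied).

(exact arithmetic carried between steps; '≈' marks a value shown rounded to 6 d.p. or computed from one; I and e_prev carry over from the previous line; the table rounds u and y to 3 d.p., halves away from zero)
n=0: y=0, sp=3, e=sp−y=3; I=3, D=e−e_prev=3; u=1/2·3+0·3+1/2·3=3; next y=-1/10·0+1/4·3=0.75
n=1: y=0.75, sp=3, e=sp−y=2.25; I=5.25, D=e−e_prev=-0.75; u=1/2·2.25+0·5.25+1/2·(-0.75)=0.75; next y=-1/10·0.75+1/4·0.75=0.1125
n=2: y=0.1125, sp=-3, e=sp−y=-3.1125; I=2.1375, D=e−e_prev=-5.3625; u=1/2·(-3.1125)+0·2.1375+1/2·(-5.3625)=-4.2375; next y=-1/10·0.1125+1/4·(-4.2375)=-1.070625
n=3: y=-1.070625, sp=-3, e=sp−y=-1.929375; I=0.208125, D=e−e_prev=1.183125; u=1/2·(-1.929375)+0·0.208125+1/2·1.183125=-0.373125; next y=-1/10·(-1.070625)+1/4·(-0.373125)≈0.013781
n=4: y≈0.013781, sp=-3, e=sp−y≈-3.013781; I≈-2.805656, D=e−e_prev≈-1.084406; u=1/2·(-3.013781)+0·(-2.805656)+1/2·(-1.084406)≈-2.049094; next y=-1/10·0.013781+1/4·(-2.049094)≈-0.513652
n=5: y≈-0.513652, sp=-3, e=sp−y≈-2.486348; I≈-5.292005, D=e−e_prev≈0.527433; u=1/2·(-2.486348)+0·(-5.292005)+1/2·0.527433≈-0.979458; next y=-1/10·(-0.513652)+1/4·(-0.979458)≈-0.193499
n=6: y≈-0.193499, sp=-3, e=sp−y≈-2.806501; I≈-8.098505, D=e−e_prev≈-0.320152; u=1/2·(-2.806501)+0·(-8.098505)+1/2·(-0.320152)≈-1.563326; next y=-1/10·(-0.193499)+1/4·(-1.563326)≈-0.371482
n=7: y≈-0.371482, sp=-3, e=sp−y≈-2.628518; I≈-10.727024, D=e−e_prev≈0.177982; u=1/2·(-2.628518)+0·(-10.727024)+1/2·0.177982≈-1.225268; next y=-1/10·(-0.371482)+1/4·(-1.225268)≈-0.269169
n=8: y≈-0.269169, sp=-3, e=sp−y≈-2.730831; I≈-13.457855, D=e−e_prev≈-0.102313; u=1/2·(-2.730831)+0·(-13.457855)+1/2·(-0.102313)≈-1.416572; next y=-1/10·(-0.269169)+1/4·(-1.416572)≈-0.327226
n=9: y≈-0.327226, sp=-3, e=sp−y≈-2.672774; I≈-16.130629, D=e−e_prev≈0.058057; u=1/2·(-2.672774)+0·(-16.130629)+1/2·0.058057≈-1.307358; next y=-1/10·(-0.327226)+1/4·(-1.307358)≈-0.294117
n=10: y≈-0.294117, sp=-3, e=sp−y≈-2.705883; I≈-18.836512, D=e−e_prev≈-0.033109; u=1/2·(-2.705883)+0·(-18.836512)+1/2·(-0.033109)≈-1.369496; next y=-1/10·(-0.294117)+1/4·(-1.369496)≈-0.312962
n=11: y≈-0.312962, sp=-3, e=sp−y≈-2.687038; I≈-21.523549, D=e−e_prev≈0.018845; u=1/2·(-2.687038)+0·(-21.523549)+1/2·0.018845≈-1.334096; next y=-1/10·(-0.312962)+1/4·(-1.334096)≈-0.302228
n=12: y≈-0.302228, sp=-3, e=sp−y≈-2.697772; I≈-24.221322, D=e−e_prev≈-0.010735; u=1/2·(-2.697772)+0·(-24.221322)+1/2·(-0.010735)≈-1.354253; next y=-1/10·(-0.302228)+1/4·(-1.354253)≈-0.308341
n=13: y≈-0.308341, sp=-2, e=sp−y≈-1.691659; I≈-25.912981, D=e−e_prev≈1.006113; u=1/2·(-1.691659)+0·(-25.912981)+1/2·1.006113≈-0.342773; next y=-1/10·(-0.308341)+1/4·(-0.342773)≈-0.054859
n=14: y≈-0.054859, sp=-2, e=sp−y≈-1.945141; I≈-27.858122, D=e−e_prev≈-0.253481; u=1/2·(-1.945141)+0·(-27.858122)+1/2·(-0.253481)≈-1.099311; next y=-1/10·(-0.054859)+1/4·(-1.099311)≈-0.269342

0 3 3.000 0.000
1 3 0.750 0.750
2 -3 -4.238 0.113
3 -3 -0.373 -1.071
4 -3 -2.049 0.014
5 -3 -0.979 -0.514
6 -3 -1.563 -0.193
7 -3 -1.225 -0.371
8 -3 -1.417 -0.269
9 -3 -1.307 -0.327
10 -3 -1.369 -0.294
11 -3 -1.334 -0.313
12 -3 -1.354 -0.302
13 -2 -0.343 -0.308
14 -2 -1.099 -0.055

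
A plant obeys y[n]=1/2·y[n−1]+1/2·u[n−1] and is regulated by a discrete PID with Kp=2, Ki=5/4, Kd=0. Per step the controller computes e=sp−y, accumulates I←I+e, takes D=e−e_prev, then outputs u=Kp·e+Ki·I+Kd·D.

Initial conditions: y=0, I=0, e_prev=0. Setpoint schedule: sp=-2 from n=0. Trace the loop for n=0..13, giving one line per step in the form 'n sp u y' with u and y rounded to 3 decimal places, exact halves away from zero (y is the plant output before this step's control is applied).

(exact arithmetic carried between steps; '≈' marks a value shown rounded to 6 d.p. or computed from one; I and e_prev carry over from the previous line; the table rounds u and y to 3 d.p., halves away from zero)
n=0: y=0, sp=-2, e=sp−y=-2; I=-2, D=e−e_prev=-2; u=2·(-2)+5/4·(-2)+0·(-2)=-6.5; next y=1/2·0+1/2·(-6.5)=-3.25
n=1: y=-3.25, sp=-2, e=sp−y=1.25; I=-0.75, D=e−e_prev=3.25; u=2·1.25+5/4·(-0.75)+0·3.25=1.5625; next y=1/2·(-3.25)+1/2·1.5625=-0.84375
n=2: y=-0.84375, sp=-2, e=sp−y=-1.15625; I=-1.90625, D=e−e_prev=-2.40625; u=2·(-1.15625)+5/4·(-1.90625)+0·(-2.40625)≈-4.695313; next y=1/2·(-0.84375)+1/2·(-4.695313)≈-2.769531
n=3: y≈-2.769531, sp=-2, e=sp−y≈0.769531; I≈-1.136719, D=e−e_prev≈1.925781; u=2·0.769531+5/4·(-1.136719)+0·1.925781≈0.118164; next y=1/2·(-2.769531)+1/2·0.118164≈-1.325684
n=4: y≈-1.325684, sp=-2, e=sp−y≈-0.674316; I≈-1.811035, D=e−e_prev≈-1.443848; u=2·(-0.674316)+5/4·(-1.811035)+0·(-1.443848)≈-3.612427; next y=1/2·(-1.325684)+1/2·(-3.612427)≈-2.469055
n=5: y≈-2.469055, sp=-2, e=sp−y≈0.469055; I≈-1.341980, D=e−e_prev≈1.143372; u=2·0.469055+5/4·(-1.341980)+0·1.143372≈-0.739365; next y=1/2·(-2.469055)+1/2·(-0.739365)≈-1.604210
n=6: y≈-1.604210, sp=-2, e=sp−y≈-0.395790; I≈-1.737770, D=e−e_prev≈-0.864845; u=2·(-0.395790)+5/4·(-1.737770)+0·(-0.864845)≈-2.963793; next y=1/2·(-1.604210)+1/2·(-2.963793)≈-2.284001
n=7: y≈-2.284001, sp=-2, e=sp−y≈0.284001; I≈-1.453769, D=e−e_prev≈0.679791; u=2·0.284001+5/4·(-1.453769)+0·0.679791≈-1.249208; next y=1/2·(-2.284001)+1/2·(-1.249208)≈-1.766605
n=8: y≈-1.766605, sp=-2, e=sp−y≈-0.233395; I≈-1.687164, D=e−e_prev≈-0.517397; u=2·(-0.233395)+5/4·(-1.687164)+0·(-0.517397)≈-2.575745; next y=1/2·(-1.766605)+1/2·(-2.575745)≈-2.171175
n=9: y≈-2.171175, sp=-2, e=sp−y≈0.171175; I≈-1.515989, D=e−e_prev≈0.404570; u=2·0.171175+5/4·(-1.515989)+0·0.404570≈-1.552636; next y=1/2·(-2.171175)+1/2·(-1.552636)≈-1.861906
n=10: y≈-1.861906, sp=-2, e=sp−y≈-0.138094; I≈-1.654083, D=e−e_prev≈-0.309270; u=2·(-0.138094)+5/4·(-1.654083)+0·(-0.309270)≈-2.343793; next y=1/2·(-1.861906)+1/2·(-2.343793)≈-2.102849
n=11: y≈-2.102849, sp=-2, e=sp−y≈0.102849; I≈-1.551234, D=e−e_prev≈0.240944; u=2·0.102849+5/4·(-1.551234)+0·0.240944≈-1.733344; next y=1/2·(-2.102849)+1/2·(-1.733344)≈-1.918097
n=12: y≈-1.918097, sp=-2, e=sp−y≈-0.081903; I≈-1.633137, D=e−e_prev≈-0.184753; u=2·(-0.081903)+5/4·(-1.633137)+0·(-0.184753)≈-2.205229; next y=1/2·(-1.918097)+1/2·(-2.205229)≈-2.061663
n=13: y≈-2.061663, sp=-2, e=sp−y≈0.061663; I≈-1.571475, D=e−e_prev≈0.143566; u=2·0.061663+5/4·(-1.571475)+0·0.143566≈-1.841018; next y=1/2·(-2.061663)+1/2·(-1.841018)≈-1.951340

0 -2 -6.500 0.000
1 -2 1.563 -3.250
2 -2 -4.695 -0.844
3 -2 0.118 -2.770
4 -2 -3.612 -1.326
5 -2 -0.739 -2.469
6 -2 -2.964 -1.604
7 -2 -1.249 -2.284
8 -2 -2.576 -1.767
9 -2 -1.553 -2.171
10 -2 -2.344 -1.862
11 -2 -1.733 -2.103
12 -2 -2.205 -1.918
13 -2 -1.841 -2.062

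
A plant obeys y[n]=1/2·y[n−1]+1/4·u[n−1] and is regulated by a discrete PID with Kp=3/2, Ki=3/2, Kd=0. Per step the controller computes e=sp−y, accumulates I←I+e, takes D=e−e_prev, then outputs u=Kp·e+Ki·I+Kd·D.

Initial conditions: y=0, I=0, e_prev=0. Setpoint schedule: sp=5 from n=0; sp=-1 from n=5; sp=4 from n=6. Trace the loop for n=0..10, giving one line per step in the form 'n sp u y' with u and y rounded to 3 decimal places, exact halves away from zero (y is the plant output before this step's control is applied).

(exact arithmetic carried between steps; '≈' marks a value shown rounded to 6 d.p. or computed from one; I and e_prev carry over from the previous line; the table rounds u and y to 3 d.p., halves away from zero)
n=0: y=0, sp=5, e=sp−y=5; I=5, D=e−e_prev=5; u=3/2·5+3/2·5+0·5=15; next y=1/2·0+1/4·15=3.75
n=1: y=3.75, sp=5, e=sp−y=1.25; I=6.25, D=e−e_prev=-3.75; u=3/2·1.25+3/2·6.25+0·(-3.75)=11.25; next y=1/2·3.75+1/4·11.25=4.6875
n=2: y=4.6875, sp=5, e=sp−y=0.3125; I=6.5625, D=e−e_prev=-0.9375; u=3/2·0.3125+3/2·6.5625+0·(-0.9375)=10.3125; next y=1/2·4.6875+1/4·10.3125=4.921875
n=3: y=4.921875, sp=5, e=sp−y=0.078125; I=6.640625, D=e−e_prev=-0.234375; u=3/2·0.078125+3/2·6.640625+0·(-0.234375)=10.078125; next y=1/2·4.921875+1/4·10.078125≈4.980469
n=4: y≈4.980469, sp=5, e=sp−y≈0.019531; I≈6.660156, D=e−e_prev≈-0.058594; u=3/2·0.019531+3/2·6.660156+0·(-0.058594)≈10.019531; next y=1/2·4.980469+1/4·10.019531≈4.995117
n=5: y≈4.995117, sp=-1, e=sp−y≈-5.995117; I≈0.665039, D=e−e_prev≈-6.014648; u=3/2·(-5.995117)+3/2·0.665039+0·(-6.014648)≈-7.995117; next y=1/2·4.995117+1/4·(-7.995117)≈0.498779
n=6: y≈0.498779, sp=4, e=sp−y≈3.501221; I≈4.166260, D=e−e_prev≈9.496338; u=3/2·3.501221+3/2·4.166260+0·9.496338≈11.501221; next y=1/2·0.498779+1/4·11.501221≈3.124695
n=7: y≈3.124695, sp=4, e=sp−y≈0.875305; I≈5.041565, D=e−e_prev≈-2.625916; u=3/2·0.875305+3/2·5.041565+0·(-2.625916)≈8.875305; next y=1/2·3.124695+1/4·8.875305≈3.781174
n=8: y≈3.781174, sp=4, e=sp−y≈0.218826; I≈5.260391, D=e−e_prev≈-0.656479; u=3/2·0.218826+3/2·5.260391+0·(-0.656479)≈8.218826; next y=1/2·3.781174+1/4·8.218826≈3.945293
n=9: y≈3.945293, sp=4, e=sp−y≈0.054707; I≈5.315098, D=e−e_prev≈-0.164120; u=3/2·0.054707+3/2·5.315098+0·(-0.164120)≈8.054707; next y=1/2·3.945293+1/4·8.054707≈3.986323
n=10: y≈3.986323, sp=4, e=sp−y≈0.013677; I≈5.328774, D=e−e_prev≈-0.041030; u=3/2·0.013677+3/2·5.328774+0·(-0.041030)≈8.013677; next y=1/2·3.986323+1/4·8.013677≈3.996581

0 5 15.000 0.000
1 5 11.250 3.750
2 5 10.313 4.688
3 5 10.078 4.922
4 5 10.020 4.980
5 -1 -7.995 4.995
6 4 11.501 0.499
7 4 8.875 3.125
8 4 8.219 3.781
9 4 8.055 3.945
10 4 8.014 3.986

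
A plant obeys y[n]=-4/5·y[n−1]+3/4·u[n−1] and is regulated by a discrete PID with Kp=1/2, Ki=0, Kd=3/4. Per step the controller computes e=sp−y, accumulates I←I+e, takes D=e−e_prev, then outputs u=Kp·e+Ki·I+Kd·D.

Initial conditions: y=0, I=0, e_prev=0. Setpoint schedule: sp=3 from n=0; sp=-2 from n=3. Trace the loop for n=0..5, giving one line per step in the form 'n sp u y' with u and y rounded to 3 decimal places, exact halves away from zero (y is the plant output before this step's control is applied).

(exact arithmetic carried between steps; '≈' marks a value shown rounded to 6 d.p. or computed from one; I and e_prev carry over from the previous line; the table rounds u and y to 3 d.p., halves away from zero)
n=0: y=0, sp=3, e=sp−y=3; I=3, D=e−e_prev=3; u=1/2·3+0·3+3/4·3=3.75; next y=-4/5·0+3/4·3.75=2.8125
n=1: y=2.8125, sp=3, e=sp−y=0.1875; I=3.1875, D=e−e_prev=-2.8125; u=1/2·0.1875+0·3.1875+3/4·(-2.8125)=-2.015625; next y=-4/5·2.8125+3/4·(-2.015625)≈-3.761719
n=2: y≈-3.761719, sp=3, e=sp−y≈6.761719; I≈9.949219, D=e−e_prev≈6.574219; u=1/2·6.761719+0·9.949219+3/4·6.574219≈8.311523; next y=-4/5·(-3.761719)+3/4·8.311523≈9.243018
n=3: y≈9.243018, sp=-2, e=sp−y≈-11.243018; I≈-1.293799, D=e−e_prev≈-18.004736; u=1/2·(-11.243018)+0·(-1.293799)+3/4·(-18.004736)≈-19.125061; next y=-4/5·9.243018+3/4·(-19.125061)≈-21.738210
n=4: y≈-21.738210, sp=-2, e=sp−y≈19.738210; I≈18.444411, D=e−e_prev≈30.981227; u=1/2·19.738210+0·18.444411+3/4·30.981227≈33.105025; next y=-4/5·(-21.738210)+3/4·33.105025≈42.219337
n=5: y≈42.219337, sp=-2, e=sp−y≈-44.219337; I≈-25.774926, D=e−e_prev≈-63.957547; u=1/2·(-44.219337)+0·(-25.774926)+3/4·(-63.957547)≈-70.077829; next y=-4/5·42.219337+3/4·(-70.077829)≈-86.333841

0 3 3.750 0.000
1 3 -2.016 2.813
2 3 8.312 -3.762
3 -2 -19.125 9.243
4 -2 33.105 -21.738
5 -2 -70.078 42.219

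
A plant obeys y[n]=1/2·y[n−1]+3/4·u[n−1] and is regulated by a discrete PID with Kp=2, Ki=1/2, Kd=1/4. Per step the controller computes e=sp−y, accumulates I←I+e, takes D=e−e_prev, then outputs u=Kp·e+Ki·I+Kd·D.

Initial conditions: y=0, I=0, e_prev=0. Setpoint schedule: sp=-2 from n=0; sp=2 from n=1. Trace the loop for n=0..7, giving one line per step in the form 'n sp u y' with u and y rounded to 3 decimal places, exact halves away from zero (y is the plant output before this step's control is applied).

0 -2 -5.500 0.000
1 2 16.344 -4.125
2 2 -22.006 10.195
3 2 36.882 -11.407
4 2 -53.569 21.958
5 2 85.472 -29.197
6 2 -128.150 49.505
7 2 200.152 -71.360

(exact arithmetic carried between steps; '≈' marks a value shown rounded to 6 d.p. or computed from one; I and e_prev carry over from the previous line; the table rounds u and y to 3 d.p., halves away from zero)
n=0: y=0, sp=-2, e=sp−y=-2; I=-2, D=e−e_prev=-2; u=2·(-2)+1/2·(-2)+1/4·(-2)=-5.5; next y=1/2·0+3/4·(-5.5)=-4.125
n=1: y=-4.125, sp=2, e=sp−y=6.125; I=4.125, D=e−e_prev=8.125; u=2·6.125+1/2·4.125+1/4·8.125=16.34375; next y=1/2·(-4.125)+3/4·16.34375≈10.195313
n=2: y≈10.195313, sp=2, e=sp−y≈-8.195313; I≈-4.070313, D=e−e_prev≈-14.320313; u=2·(-8.195313)+1/2·(-4.070313)+1/4·(-14.320313)≈-22.005859; next y=1/2·10.195313+3/4·(-22.005859)≈-11.406738
n=3: y≈-11.406738, sp=2, e=sp−y≈13.406738; I≈9.336426, D=e−e_prev≈21.602051; u=2·13.406738+1/2·9.336426+1/4·21.602051≈36.882202; next y=1/2·(-11.406738)+3/4·36.882202≈21.958282
n=4: y≈21.958282, sp=2, e=sp−y≈-19.958282; I≈-10.621857, D=e−e_prev≈-33.365021; u=2·(-19.958282)+1/2·(-10.621857)+1/4·(-33.365021)≈-53.568748; next y=1/2·21.958282+3/4·(-53.568748)≈-29.197420
n=5: y≈-29.197420, sp=2, e=sp−y≈31.197420; I≈20.575563, D=e−e_prev≈51.155703; u=2·31.197420+1/2·20.575563+1/4·51.155703≈85.471548; next y=1/2·(-29.197420)+3/4·85.471548≈49.504951
n=6: y≈49.504951, sp=2, e=sp−y≈-47.504951; I≈-26.929387, D=e−e_prev≈-78.702371; u=2·(-47.504951)+1/2·(-26.929387)+1/4·(-78.702371)≈-128.150188; next y=1/2·49.504951+3/4·(-128.150188)≈-71.360165
n=7: y≈-71.360165, sp=2, e=sp−y≈73.360165; I≈46.430778, D=e−e_prev≈120.865116; u=2·73.360165+1/2·46.430778+1/4·120.865116≈200.151999; next y=1/2·(-71.360165)+3/4·200.151999≈114.433916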